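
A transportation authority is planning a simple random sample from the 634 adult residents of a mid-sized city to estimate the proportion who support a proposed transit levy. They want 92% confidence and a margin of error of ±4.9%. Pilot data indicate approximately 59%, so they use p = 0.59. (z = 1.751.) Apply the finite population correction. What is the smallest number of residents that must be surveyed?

Unadjusted: n₀ = 1.751² × 0.59 × 0.41 / 0.049² ≈ 308.90, so n₀ = 309.
Finite population correction with N = 634: n = n₀ / (1 + (n₀−1)/N) = 309 / (1 + 308/634) = 309 / 1.4858 ≈ 207.97.
Rounding up, n = 208.

208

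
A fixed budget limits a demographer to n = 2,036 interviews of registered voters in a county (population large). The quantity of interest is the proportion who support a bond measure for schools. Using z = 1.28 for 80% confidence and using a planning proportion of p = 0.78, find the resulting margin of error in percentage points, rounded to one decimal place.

SE(p̂) = √[p(1−p)/n] = √[0.1716/2036] = 0.00918.
E = z × SE = 1.28 × 0.00918 = 0.01175, or 1.2 percentage points.

1.2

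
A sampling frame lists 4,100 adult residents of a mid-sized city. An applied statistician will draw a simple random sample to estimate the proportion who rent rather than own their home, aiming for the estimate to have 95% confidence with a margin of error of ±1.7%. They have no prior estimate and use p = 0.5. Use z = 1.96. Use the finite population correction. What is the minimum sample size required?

Unadjusted: n₀ = 1.96² × 0.50 × 0.50 / 0.017² ≈ 3323.18, so n₀ = 3324.
Finite population correction with N = 4,100: n = n₀ / (1 + (n₀−1)/N) = 3324 / (1 + 3323/4100) = 3324 / 1.8105 ≈ 1835.97.
Rounding up, n = 1836.

1836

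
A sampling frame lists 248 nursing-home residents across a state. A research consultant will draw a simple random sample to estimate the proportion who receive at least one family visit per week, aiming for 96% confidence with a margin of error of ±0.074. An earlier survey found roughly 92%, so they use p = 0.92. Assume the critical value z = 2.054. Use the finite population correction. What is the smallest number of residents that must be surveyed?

Unadjusted: n₀ = 2.054² × 0.92 × 0.08 / 0.074² ≈ 56.70, so n₀ = 57.
Finite population correction with N = 248: n = n₀ / (1 + (n₀−1)/N) = 57 / (1 + 56/248) = 57 / 1.2258 ≈ 46.50.
Rounding up, n = 47.

47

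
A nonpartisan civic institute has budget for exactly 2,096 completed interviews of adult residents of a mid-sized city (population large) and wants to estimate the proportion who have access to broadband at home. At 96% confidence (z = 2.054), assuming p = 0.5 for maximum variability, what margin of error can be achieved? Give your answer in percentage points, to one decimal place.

SE(p̂) = √[p(1−p)/n] = √[0.2500/2096] = 0.01092.
E = z × SE = 2.054 × 0.01092 = 0.02243, or 2.2 percentage points.

2.2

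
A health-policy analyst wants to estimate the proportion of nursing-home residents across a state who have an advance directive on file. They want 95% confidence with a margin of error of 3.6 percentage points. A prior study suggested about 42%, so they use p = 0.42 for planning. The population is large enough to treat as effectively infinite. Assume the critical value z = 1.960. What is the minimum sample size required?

723

With p = 0.42, p(1−p) = 0.2436.
n = z²·p(1−p)/E² = 1.960² × 0.2436 / 0.036² = 3.8416 × 0.2436 / 0.001296 ≈ 722.08.
Rounding up gives n = 723.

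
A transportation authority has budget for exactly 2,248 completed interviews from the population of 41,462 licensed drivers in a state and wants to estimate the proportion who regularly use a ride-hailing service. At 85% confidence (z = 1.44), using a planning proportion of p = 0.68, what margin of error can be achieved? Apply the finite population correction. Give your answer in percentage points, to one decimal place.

1.4

Finite-population factor: (N−n)/(N−1) = (41462−2248)/(41462−1) = 0.9458.
SE(p̂) = √[p(1−p)/n · (N−n)/(N−1)] = √[0.2176/2248 × 0.9458] = 0.00957.
E = z × SE = 1.44 × 0.00957 = 0.01378 ≈ 1.4 percentage points.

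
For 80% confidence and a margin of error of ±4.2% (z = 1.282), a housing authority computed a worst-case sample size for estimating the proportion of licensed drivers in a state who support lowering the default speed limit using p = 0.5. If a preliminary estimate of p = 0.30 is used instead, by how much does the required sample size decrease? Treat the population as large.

Conservative (p = 0.5): n = 1.282² × 0.25 / 0.042² ≈ 232.93 → 233.
Using p = 0.30: p(1−p) = 0.2100, so n = 1.282² × 0.2100 / 0.042² ≈ 195.66 → 196.
Reduction: 233 − 196 = 37.

37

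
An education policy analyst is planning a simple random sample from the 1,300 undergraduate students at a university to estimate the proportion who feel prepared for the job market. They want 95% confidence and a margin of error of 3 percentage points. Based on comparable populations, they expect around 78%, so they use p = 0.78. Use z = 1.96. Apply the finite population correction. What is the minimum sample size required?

Unadjusted: n₀ = 1.96² × 0.78 × 0.22 / 0.030² ≈ 732.47, so n₀ = 733.
Finite population correction with N = 1,300: n = n₀ / (1 + (n₀−1)/N) = 733 / (1 + 732/1300) = 733 / 1.5631 ≈ 468.95.
Rounding up, n = 469.

469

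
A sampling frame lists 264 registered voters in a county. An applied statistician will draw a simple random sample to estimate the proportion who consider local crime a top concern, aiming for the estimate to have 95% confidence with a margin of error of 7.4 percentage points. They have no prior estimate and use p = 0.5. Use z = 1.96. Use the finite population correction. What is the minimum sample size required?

106

Unadjusted: n₀ = 1.96² × 0.50 × 0.50 / 0.074² ≈ 175.38, so n₀ = 176.
Finite population correction with N = 264: n = n₀ / (1 + (n₀−1)/N) = 176 / (1 + 175/264) = 176 / 1.6629 ≈ 105.84.
Rounding up, n = 106.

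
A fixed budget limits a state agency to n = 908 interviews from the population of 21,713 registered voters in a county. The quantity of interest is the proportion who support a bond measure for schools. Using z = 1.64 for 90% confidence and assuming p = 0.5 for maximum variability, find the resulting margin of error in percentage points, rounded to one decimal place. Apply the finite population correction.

2.7

Finite-population factor: (N−n)/(N−1) = (21713−908)/(21713−1) = 0.9582.
SE(p̂) = √[p(1−p)/n · (N−n)/(N−1)] = √[0.2500/908 × 0.9582] = 0.01624.
E = z × SE = 1.64 × 0.01624 = 0.02664 ≈ 2.7 percentage points.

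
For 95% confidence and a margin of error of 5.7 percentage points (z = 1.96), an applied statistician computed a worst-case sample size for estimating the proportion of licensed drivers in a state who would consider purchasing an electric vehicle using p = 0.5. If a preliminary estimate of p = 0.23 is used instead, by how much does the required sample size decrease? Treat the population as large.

Conservative (p = 0.5): n = 1.96² × 0.25 / 0.057² ≈ 295.60 → 296.
Using p = 0.23: p(1−p) = 0.1771, so n = 1.96² × 0.1771 / 0.057² ≈ 209.40 → 210.
Reduction: 296 − 210 = 86.

86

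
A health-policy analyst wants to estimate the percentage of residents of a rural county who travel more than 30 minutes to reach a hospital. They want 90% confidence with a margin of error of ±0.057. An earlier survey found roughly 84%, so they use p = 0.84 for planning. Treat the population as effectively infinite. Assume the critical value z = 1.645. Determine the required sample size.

With p = 0.84, p(1−p) = 0.1344.
n = z²·p(1−p)/E² = 1.645² × 0.1344 / 0.057² = 2.7060 × 0.1344 / 0.003249 ≈ 111.94.
Rounding up gives n = 112.

112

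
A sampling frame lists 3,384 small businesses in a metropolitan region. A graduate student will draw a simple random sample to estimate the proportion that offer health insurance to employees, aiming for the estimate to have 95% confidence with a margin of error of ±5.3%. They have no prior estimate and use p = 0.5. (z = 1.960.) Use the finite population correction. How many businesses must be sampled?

Unadjusted: n₀ = 1.960² × 0.50 × 0.50 / 0.053² ≈ 341.90, so n₀ = 342.
Finite population correction with N = 3,384: n = n₀ / (1 + (n₀−1)/N) = 342 / (1 + 341/3384) = 342 / 1.1008 ≈ 310.69.
Rounding up, n = 311.

311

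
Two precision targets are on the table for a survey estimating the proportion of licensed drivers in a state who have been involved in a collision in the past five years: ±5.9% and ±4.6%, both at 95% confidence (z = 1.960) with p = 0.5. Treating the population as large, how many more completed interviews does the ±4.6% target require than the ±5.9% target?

At ±5.9%: n = 1.960² × 0.2500 / 0.059² ≈ 275.90 → 276.
At ±4.6%: n = 1.960² × 0.2500 / 0.046² ≈ 453.88 → 454.
Additional respondents: 454 − 276 = 178.

178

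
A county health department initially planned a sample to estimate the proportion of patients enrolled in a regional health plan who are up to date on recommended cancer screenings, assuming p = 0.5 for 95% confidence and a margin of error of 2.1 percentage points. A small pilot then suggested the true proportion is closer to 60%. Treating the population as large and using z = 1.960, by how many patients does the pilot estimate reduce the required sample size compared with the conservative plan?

87

Conservative (p = 0.5): n = 1.960² × 0.25 / 0.021² ≈ 2177.78 → 2178.
Using p = 0.60: p(1−p) = 0.2400, so n = 1.960² × 0.2400 / 0.021² ≈ 2090.67 → 2091.
Reduction: 2178 − 2091 = 87.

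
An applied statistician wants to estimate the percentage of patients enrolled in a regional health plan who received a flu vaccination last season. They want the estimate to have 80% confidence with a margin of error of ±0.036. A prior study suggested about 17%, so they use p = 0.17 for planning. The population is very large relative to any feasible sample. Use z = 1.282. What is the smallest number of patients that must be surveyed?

179

With p = 0.17, p(1−p) = 0.1411.
n = z²·p(1−p)/E² = 1.282² × 0.1411 / 0.036² = 1.6435 × 0.1411 / 0.001296 ≈ 178.94.
Rounding up gives n = 179.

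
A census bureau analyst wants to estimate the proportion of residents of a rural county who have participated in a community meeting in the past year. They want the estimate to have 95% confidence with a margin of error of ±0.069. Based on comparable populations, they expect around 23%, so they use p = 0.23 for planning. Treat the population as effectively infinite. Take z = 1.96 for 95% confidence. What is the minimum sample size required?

With p = 0.23, p(1−p) = 0.1771.
n = z²·p(1−p)/E² = 1.96² × 0.1771 / 0.069² = 3.8416 × 0.1771 / 0.004761 ≈ 142.90.
Rounding up gives n = 143.

143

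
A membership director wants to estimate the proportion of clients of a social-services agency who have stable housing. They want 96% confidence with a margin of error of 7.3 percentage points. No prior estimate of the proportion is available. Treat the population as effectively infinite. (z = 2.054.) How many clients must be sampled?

With no prior estimate, use p = 0.5, giving p(1−p) = 0.25.
n = z²·p(1−p)/E² = 2.054² × 0.2500 / 0.073² = 4.2189 × 0.2500 / 0.005329 ≈ 197.92.
Rounding up gives n = 198.

198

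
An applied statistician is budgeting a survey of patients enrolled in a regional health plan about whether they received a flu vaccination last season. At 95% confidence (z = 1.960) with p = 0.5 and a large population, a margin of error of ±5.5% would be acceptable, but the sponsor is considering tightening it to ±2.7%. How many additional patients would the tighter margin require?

At ±5.5%: n = 1.960² × 0.2500 / 0.055² ≈ 317.49 → 318.
At ±2.7%: n = 1.960² × 0.2500 / 0.027² ≈ 1317.42 → 1318.
Additional respondents: 1318 − 318 = 1000.

1000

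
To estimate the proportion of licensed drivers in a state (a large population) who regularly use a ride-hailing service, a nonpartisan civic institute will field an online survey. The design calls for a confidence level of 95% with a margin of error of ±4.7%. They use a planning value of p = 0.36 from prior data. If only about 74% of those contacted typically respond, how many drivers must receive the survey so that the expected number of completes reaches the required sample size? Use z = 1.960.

Completed interviews needed: n₀ = 1.960² × 0.2304 / 0.047² ≈ 400.68 → 401.
At a 74% response rate, contacts needed = 401 / 0.74 ≈ 541.89 → 542.

542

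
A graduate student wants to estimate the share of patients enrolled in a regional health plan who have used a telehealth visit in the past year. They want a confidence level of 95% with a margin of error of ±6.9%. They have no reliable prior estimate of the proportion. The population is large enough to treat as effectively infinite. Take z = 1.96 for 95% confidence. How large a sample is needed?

With no prior estimate, use p = 0.5, giving p(1−p) = 0.25.
n = z²·p(1−p)/E² = 1.96² × 0.2500 / 0.069² = 3.8416 × 0.2500 / 0.004761 ≈ 201.72.
Rounding up gives n = 202.

202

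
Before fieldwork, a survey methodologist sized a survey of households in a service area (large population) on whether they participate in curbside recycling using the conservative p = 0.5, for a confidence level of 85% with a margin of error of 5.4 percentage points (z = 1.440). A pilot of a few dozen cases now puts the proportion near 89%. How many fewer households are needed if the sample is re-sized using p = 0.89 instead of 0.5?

108

Conservative (p = 0.5): n = 1.440² × 0.25 / 0.054² ≈ 177.78 → 178.
Using p = 0.89: p(1−p) = 0.0979, so n = 1.440² × 0.0979 / 0.054² ≈ 69.62 → 70.
Reduction: 178 − 70 = 108.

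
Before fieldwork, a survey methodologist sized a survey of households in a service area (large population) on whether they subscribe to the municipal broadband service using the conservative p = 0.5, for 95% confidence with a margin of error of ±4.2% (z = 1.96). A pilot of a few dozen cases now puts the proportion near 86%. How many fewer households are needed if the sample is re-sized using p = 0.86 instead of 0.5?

Conservative (p = 0.5): n = 1.96² × 0.25 / 0.042² ≈ 544.44 → 545.
Using p = 0.86: p(1−p) = 0.1204, so n = 1.96² × 0.1204 / 0.042² ≈ 262.20 → 263.
Reduction: 545 − 263 = 282.

282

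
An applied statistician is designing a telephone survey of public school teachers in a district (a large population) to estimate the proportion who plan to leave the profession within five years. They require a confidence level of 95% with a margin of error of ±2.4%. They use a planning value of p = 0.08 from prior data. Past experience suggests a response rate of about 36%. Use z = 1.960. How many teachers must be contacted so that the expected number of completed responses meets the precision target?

1364

Completed interviews needed: n₀ = 1.960² × 0.0736 / 0.024² ≈ 490.87 → 491.
At a 36% response rate, contacts needed = 491 / 0.36 ≈ 1363.89 → 1364.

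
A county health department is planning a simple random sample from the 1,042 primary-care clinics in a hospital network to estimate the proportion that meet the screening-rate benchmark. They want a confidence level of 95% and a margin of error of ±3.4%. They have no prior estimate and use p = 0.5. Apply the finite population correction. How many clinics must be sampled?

For 95% confidence, z = 1.960.
Unadjusted: n₀ = 1.960² × 0.50 × 0.50 / 0.034² ≈ 830.80, so n₀ = 831.
Finite population correction with N = 1,042: n = n₀ / (1 + (n₀−1)/N) = 831 / (1 + 830/1042) = 831 / 1.7965 ≈ 462.55.
Rounding up, n = 463.

463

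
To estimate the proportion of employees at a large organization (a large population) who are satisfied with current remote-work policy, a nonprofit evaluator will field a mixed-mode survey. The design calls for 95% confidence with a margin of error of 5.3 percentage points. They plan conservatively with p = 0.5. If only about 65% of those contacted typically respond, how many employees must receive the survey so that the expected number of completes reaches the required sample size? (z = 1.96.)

527

Completed interviews needed: n₀ = 1.96² × 0.2500 / 0.053² ≈ 341.90 → 342.
At a 65% response rate, contacts needed = 342 / 0.65 ≈ 526.15 → 527.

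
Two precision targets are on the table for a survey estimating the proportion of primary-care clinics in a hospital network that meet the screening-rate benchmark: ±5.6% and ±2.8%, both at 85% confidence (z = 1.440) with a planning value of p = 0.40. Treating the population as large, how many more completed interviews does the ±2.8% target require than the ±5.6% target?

At ±5.6%: n = 1.440² × 0.2400 / 0.056² ≈ 158.69 → 159.
At ±2.8%: n = 1.440² × 0.2400 / 0.028² ≈ 634.78 → 635.
Additional respondents: 635 − 159 = 476.

476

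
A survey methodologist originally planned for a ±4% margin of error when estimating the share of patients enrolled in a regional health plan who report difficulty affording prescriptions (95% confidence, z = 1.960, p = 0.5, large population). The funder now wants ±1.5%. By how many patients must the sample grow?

At ±4%: n = 1.960² × 0.2500 / 0.040² ≈ 600.25 → 601.
At ±1.5%: n = 1.960² × 0.2500 / 0.015² ≈ 4268.44 → 4269.
Additional respondents: 4269 − 601 = 3668.

3668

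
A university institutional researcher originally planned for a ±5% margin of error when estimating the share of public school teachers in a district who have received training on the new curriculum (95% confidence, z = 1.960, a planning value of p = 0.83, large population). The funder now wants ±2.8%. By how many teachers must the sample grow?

475

At ±5%: n = 1.960² × 0.1411 / 0.050² ≈ 216.82 → 217.
At ±2.8%: n = 1.960² × 0.1411 / 0.028² ≈ 691.39 → 692.
Additional respondents: 692 − 217 = 475.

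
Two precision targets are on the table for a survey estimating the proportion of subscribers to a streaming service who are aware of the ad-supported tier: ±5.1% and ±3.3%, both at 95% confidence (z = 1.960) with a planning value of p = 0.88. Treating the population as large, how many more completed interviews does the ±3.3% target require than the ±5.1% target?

217

At ±5.1%: n = 1.960² × 0.1056 / 0.051² ≈ 155.97 → 156.
At ±3.3%: n = 1.960² × 0.1056 / 0.033² ≈ 372.52 → 373.
Additional respondents: 373 − 156 = 217.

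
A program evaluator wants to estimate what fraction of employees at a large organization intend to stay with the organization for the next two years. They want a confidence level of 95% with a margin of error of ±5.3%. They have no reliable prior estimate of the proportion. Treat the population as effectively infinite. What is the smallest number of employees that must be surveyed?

342

For 95% confidence, z = 1.960.
With no prior estimate, use p = 0.5, giving p(1−p) = 0.25.
n = z²·p(1−p)/E² = 1.960² × 0.2500 / 0.053² = 3.8416 × 0.2500 / 0.002809 ≈ 341.90.
Rounding up gives n = 342.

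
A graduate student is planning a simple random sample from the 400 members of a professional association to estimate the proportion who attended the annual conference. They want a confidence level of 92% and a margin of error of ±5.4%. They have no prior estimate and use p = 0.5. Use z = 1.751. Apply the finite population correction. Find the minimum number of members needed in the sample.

Unadjusted: n₀ = 1.751² × 0.50 × 0.50 / 0.054² ≈ 262.86, so n₀ = 263.
Finite population correction with N = 400: n = n₀ / (1 + (n₀−1)/N) = 263 / (1 + 262/400) = 263 / 1.6550 ≈ 158.91.
Rounding up, n = 159.

159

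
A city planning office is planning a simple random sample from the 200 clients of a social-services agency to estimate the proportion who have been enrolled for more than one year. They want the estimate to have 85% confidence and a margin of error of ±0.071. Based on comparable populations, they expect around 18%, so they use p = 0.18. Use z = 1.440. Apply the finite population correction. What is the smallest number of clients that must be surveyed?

47

Unadjusted: n₀ = 1.440² × 0.18 × 0.82 / 0.071² ≈ 60.71, so n₀ = 61.
Finite population correction with N = 200: n = n₀ / (1 + (n₀−1)/N) = 61 / (1 + 60/200) = 61 / 1.3000 ≈ 46.92.
Rounding up, n = 47.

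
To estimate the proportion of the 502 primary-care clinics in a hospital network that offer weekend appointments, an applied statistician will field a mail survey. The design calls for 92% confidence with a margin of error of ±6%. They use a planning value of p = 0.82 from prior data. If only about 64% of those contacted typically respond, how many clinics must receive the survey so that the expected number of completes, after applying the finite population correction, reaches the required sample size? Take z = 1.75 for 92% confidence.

Completed interviews needed (unadjusted): n₀ = 1.75² × 0.1476 / 0.060² ≈ 125.56 → 126.
FPC for N = 502: n = 126 / (1 + 125/502) = 126 / 1.2490 ≈ 100.88 → 101.
At a 64% response rate, contacts needed = 101 / 0.64 ≈ 157.81 → 158.

158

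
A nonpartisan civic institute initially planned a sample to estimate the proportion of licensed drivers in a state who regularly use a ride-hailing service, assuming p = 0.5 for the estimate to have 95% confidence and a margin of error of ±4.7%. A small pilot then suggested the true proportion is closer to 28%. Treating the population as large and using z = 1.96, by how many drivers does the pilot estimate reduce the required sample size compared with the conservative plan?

Conservative (p = 0.5): n = 1.96² × 0.25 / 0.047² ≈ 434.77 → 435.
Using p = 0.28: p(1−p) = 0.2016, so n = 1.96² × 0.2016 / 0.047² ≈ 350.60 → 351.
Reduction: 435 − 351 = 84.

84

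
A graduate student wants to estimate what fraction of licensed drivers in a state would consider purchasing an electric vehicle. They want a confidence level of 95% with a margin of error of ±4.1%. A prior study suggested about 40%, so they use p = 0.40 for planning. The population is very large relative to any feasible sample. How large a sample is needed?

For 95% confidence, z = 1.96.
With p = 0.40, p(1−p) = 0.2400.
n = z²·p(1−p)/E² = 1.96² × 0.2400 / 0.041² = 3.8416 × 0.2400 / 0.001681 ≈ 548.47.
Rounding up gives n = 549.

549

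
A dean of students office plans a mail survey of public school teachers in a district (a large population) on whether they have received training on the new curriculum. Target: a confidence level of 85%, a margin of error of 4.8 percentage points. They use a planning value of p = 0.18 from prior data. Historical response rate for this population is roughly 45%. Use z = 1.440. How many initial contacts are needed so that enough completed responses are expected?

296

Completed interviews needed: n₀ = 1.440² × 0.1476 / 0.048² ≈ 132.84 → 133.
At a 45% response rate, contacts needed = 133 / 0.45 ≈ 295.56 → 296.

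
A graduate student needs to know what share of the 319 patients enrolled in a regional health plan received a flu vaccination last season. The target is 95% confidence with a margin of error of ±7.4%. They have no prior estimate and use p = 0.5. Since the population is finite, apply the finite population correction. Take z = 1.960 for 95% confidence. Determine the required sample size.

Unadjusted: n₀ = 1.960² × 0.50 × 0.50 / 0.074² ≈ 175.38, so n₀ = 176.
Finite population correction with N = 319: n = n₀ / (1 + (n₀−1)/N) = 176 / (1 + 175/319) = 176 / 1.5486 ≈ 113.65.
Rounding up, n = 114.

114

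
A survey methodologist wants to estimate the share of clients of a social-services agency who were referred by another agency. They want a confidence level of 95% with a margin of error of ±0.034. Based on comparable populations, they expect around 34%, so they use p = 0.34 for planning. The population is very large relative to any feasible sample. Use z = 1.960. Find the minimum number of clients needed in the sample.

With p = 0.34, p(1−p) = 0.2244.
n = z²·p(1−p)/E² = 1.960² × 0.2244 / 0.034² = 3.8416 × 0.2244 / 0.001156 ≈ 745.72.
Rounding up gives n = 746.

746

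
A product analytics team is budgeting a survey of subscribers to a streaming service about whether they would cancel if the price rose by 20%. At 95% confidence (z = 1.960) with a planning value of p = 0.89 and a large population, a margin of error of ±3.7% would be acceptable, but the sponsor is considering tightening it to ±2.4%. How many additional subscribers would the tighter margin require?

At ±3.7%: n = 1.960² × 0.0979 / 0.037² ≈ 274.72 → 275.
At ±2.4%: n = 1.960² × 0.0979 / 0.024² ≈ 652.94 → 653.
Additional respondents: 653 − 275 = 378.

378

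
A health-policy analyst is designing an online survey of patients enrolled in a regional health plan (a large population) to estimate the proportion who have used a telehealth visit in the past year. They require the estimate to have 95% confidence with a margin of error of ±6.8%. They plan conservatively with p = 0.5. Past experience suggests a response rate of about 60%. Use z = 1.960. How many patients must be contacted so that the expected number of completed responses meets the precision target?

Completed interviews needed: n₀ = 1.960² × 0.2500 / 0.068² ≈ 207.70 → 208.
At a 60% response rate, contacts needed = 208 / 0.60 ≈ 346.67 → 347.

347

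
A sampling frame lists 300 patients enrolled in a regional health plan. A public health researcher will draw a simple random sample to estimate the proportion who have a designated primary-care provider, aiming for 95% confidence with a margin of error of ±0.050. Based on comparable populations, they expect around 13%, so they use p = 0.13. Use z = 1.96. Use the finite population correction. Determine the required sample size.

111

Unadjusted: n₀ = 1.96² × 0.13 × 0.87 / 0.050² ≈ 173.79, so n₀ = 174.
Finite population correction with N = 300: n = n₀ / (1 + (n₀−1)/N) = 174 / (1 + 173/300) = 174 / 1.5767 ≈ 110.36.
Rounding up, n = 111.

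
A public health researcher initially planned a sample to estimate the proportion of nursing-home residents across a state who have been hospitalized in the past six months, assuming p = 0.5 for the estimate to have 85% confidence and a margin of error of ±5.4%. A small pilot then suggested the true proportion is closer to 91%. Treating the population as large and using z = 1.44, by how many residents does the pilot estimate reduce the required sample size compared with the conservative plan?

Conservative (p = 0.5): n = 1.44² × 0.25 / 0.054² ≈ 177.78 → 178.
Using p = 0.91: p(1−p) = 0.0819, so n = 1.44² × 0.0819 / 0.054² ≈ 58.24 → 59.
Reduction: 178 − 59 = 119.

119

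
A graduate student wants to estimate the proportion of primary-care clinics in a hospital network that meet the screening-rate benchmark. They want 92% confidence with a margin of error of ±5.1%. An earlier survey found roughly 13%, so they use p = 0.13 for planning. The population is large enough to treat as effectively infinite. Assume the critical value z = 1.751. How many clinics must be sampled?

With p = 0.13, p(1−p) = 0.1131.
n = z²·p(1−p)/E² = 1.751² × 0.1131 / 0.051² = 3.0660 × 0.1131 / 0.002601 ≈ 133.32.
Rounding up gives n = 134.

134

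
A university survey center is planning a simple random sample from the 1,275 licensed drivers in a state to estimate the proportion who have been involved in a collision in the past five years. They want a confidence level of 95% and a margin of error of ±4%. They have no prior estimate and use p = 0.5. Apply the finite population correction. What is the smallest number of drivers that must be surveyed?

409

For 95% confidence, z = 1.96.
Unadjusted: n₀ = 1.96² × 0.50 × 0.50 / 0.040² ≈ 600.25, so n₀ = 601.
Finite population correction with N = 1,275: n = n₀ / (1 + (n₀−1)/N) = 601 / (1 + 600/1275) = 601 / 1.4706 ≈ 408.68.
Rounding up, n = 409.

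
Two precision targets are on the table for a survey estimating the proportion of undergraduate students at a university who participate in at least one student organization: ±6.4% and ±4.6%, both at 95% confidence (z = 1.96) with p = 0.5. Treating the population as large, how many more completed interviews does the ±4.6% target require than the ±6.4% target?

At ±6.4%: n = 1.96² × 0.2500 / 0.064² ≈ 234.47 → 235.
At ±4.6%: n = 1.96² × 0.2500 / 0.046² ≈ 453.88 → 454.
Additional respondents: 454 − 235 = 219.

219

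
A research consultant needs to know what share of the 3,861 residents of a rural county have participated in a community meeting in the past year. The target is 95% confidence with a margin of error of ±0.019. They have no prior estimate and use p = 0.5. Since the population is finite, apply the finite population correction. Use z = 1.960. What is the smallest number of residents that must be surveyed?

Unadjusted: n₀ = 1.960² × 0.50 × 0.50 / 0.019² ≈ 2660.39, so n₀ = 2661.
Finite population correction with N = 3,861: n = n₀ / (1 + (n₀−1)/N) = 2661 / (1 + 2660/3861) = 2661 / 1.6889 ≈ 1575.54.
Rounding up, n = 1576.

1576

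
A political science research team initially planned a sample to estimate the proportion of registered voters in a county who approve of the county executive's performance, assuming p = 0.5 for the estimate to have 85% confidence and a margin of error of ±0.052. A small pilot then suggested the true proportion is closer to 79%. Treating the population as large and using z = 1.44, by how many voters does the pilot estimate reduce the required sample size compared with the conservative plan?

Conservative (p = 0.5): n = 1.44² × 0.25 / 0.052² ≈ 191.72 → 192.
Using p = 0.79: p(1−p) = 0.1659, so n = 1.44² × 0.1659 / 0.052² ≈ 127.22 → 128.
Reduction: 192 − 128 = 64.

64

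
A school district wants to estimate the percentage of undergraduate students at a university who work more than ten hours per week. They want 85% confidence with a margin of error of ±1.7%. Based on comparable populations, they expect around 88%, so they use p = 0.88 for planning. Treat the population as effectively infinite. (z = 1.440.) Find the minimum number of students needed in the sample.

With p = 0.88, p(1−p) = 0.1056.
n = z²·p(1−p)/E² = 1.440² × 0.1056 / 0.017² = 2.0736 × 0.1056 / 0.000289 ≈ 757.69.
Rounding up gives n = 758.

758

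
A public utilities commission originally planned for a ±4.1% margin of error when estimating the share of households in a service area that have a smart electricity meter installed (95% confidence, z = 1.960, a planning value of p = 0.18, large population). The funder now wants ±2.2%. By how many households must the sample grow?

At ±4.1%: n = 1.960² × 0.1476 / 0.041² ≈ 337.31 → 338.
At ±2.2%: n = 1.960² × 0.1476 / 0.022² ≈ 1171.53 → 1172.
Additional respondents: 1172 − 338 = 834.

834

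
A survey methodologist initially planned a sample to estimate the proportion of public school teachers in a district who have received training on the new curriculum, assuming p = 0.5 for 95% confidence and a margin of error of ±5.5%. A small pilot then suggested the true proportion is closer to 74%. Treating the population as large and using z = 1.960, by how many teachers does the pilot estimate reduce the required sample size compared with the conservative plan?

73

Conservative (p = 0.5): n = 1.960² × 0.25 / 0.055² ≈ 317.49 → 318.
Using p = 0.74: p(1−p) = 0.1924, so n = 1.960² × 0.1924 / 0.055² ≈ 244.34 → 245.
Reduction: 318 − 245 = 73.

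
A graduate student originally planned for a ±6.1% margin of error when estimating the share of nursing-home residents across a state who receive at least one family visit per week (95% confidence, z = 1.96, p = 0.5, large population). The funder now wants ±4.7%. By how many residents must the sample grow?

176

At ±6.1%: n = 1.96² × 0.2500 / 0.061² ≈ 258.10 → 259.
At ±4.7%: n = 1.96² × 0.2500 / 0.047² ≈ 434.77 → 435.
Additional respondents: 435 − 259 = 176.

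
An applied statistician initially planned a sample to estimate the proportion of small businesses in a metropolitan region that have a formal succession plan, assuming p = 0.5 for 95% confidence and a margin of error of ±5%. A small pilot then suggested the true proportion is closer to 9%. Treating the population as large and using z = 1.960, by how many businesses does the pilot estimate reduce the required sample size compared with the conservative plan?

Conservative (p = 0.5): n = 1.960² × 0.25 / 0.050² ≈ 384.16 → 385.
Using p = 0.09: p(1−p) = 0.0819, so n = 1.960² × 0.0819 / 0.050² ≈ 125.85 → 126.
Reduction: 385 − 126 = 259.

259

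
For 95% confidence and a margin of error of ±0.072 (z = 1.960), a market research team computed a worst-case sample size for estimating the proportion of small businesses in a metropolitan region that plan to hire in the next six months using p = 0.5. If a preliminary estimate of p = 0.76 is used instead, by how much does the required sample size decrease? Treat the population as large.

Conservative (p = 0.5): n = 1.960² × 0.25 / 0.072² ≈ 185.26 → 186.
Using p = 0.76: p(1−p) = 0.1824, so n = 1.960² × 0.1824 / 0.072² ≈ 135.17 → 136.
Reduction: 186 − 136 = 50.

50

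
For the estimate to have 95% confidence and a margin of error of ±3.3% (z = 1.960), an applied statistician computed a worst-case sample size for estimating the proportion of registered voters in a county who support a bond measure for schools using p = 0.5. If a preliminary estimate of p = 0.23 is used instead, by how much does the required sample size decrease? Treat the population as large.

Conservative (p = 0.5): n = 1.960² × 0.25 / 0.033² ≈ 881.91 → 882.
Using p = 0.23: p(1−p) = 0.1771, so n = 1.960² × 0.1771 / 0.033² ≈ 624.75 → 625.
Reduction: 882 − 625 = 257.

257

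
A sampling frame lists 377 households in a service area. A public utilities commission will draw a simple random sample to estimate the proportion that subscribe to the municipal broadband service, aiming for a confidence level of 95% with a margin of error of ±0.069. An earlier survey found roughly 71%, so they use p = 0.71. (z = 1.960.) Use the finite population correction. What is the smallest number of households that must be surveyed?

Unadjusted: n₀ = 1.960² × 0.71 × 0.29 / 0.069² ≈ 166.14, so n₀ = 167.
Finite population correction with N = 377: n = n₀ / (1 + (n₀−1)/N) = 167 / (1 + 166/377) = 167 / 1.4403 ≈ 115.95.
Rounding up, n = 116.

116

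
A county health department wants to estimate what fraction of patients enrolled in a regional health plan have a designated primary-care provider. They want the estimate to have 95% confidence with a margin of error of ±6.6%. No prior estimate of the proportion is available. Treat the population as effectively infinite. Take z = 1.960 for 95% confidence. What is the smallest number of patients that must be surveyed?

221

With no prior estimate, use p = 0.5, giving p(1−p) = 0.25.
n = z²·p(1−p)/E² = 1.960² × 0.2500 / 0.066² = 3.8416 × 0.2500 / 0.004356 ≈ 220.48.
Rounding up gives n = 221.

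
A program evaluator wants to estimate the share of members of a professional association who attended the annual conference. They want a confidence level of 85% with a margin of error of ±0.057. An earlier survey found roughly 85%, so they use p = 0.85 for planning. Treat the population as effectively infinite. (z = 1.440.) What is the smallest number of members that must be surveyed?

82

With p = 0.85, p(1−p) = 0.1275.
n = z²·p(1−p)/E² = 1.440² × 0.1275 / 0.057² = 2.0736 × 0.1275 / 0.003249 ≈ 81.37.
Rounding up gives n = 82.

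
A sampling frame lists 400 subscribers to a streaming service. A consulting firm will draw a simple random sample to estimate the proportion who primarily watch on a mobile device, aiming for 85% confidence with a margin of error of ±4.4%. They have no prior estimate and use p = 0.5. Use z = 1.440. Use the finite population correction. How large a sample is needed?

Unadjusted: n₀ = 1.440² × 0.50 × 0.50 / 0.044² ≈ 267.77, so n₀ = 268.
Finite population correction with N = 400: n = n₀ / (1 + (n₀−1)/N) = 268 / (1 + 267/400) = 268 / 1.6675 ≈ 160.72.
Rounding up, n = 161.

161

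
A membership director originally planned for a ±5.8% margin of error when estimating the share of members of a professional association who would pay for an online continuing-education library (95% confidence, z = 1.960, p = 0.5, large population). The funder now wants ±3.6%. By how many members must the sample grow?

456

At ±5.8%: n = 1.960² × 0.2500 / 0.058² ≈ 285.49 → 286.
At ±3.6%: n = 1.960² × 0.2500 / 0.036² ≈ 741.05 → 742.
Additional respondents: 742 − 286 = 456.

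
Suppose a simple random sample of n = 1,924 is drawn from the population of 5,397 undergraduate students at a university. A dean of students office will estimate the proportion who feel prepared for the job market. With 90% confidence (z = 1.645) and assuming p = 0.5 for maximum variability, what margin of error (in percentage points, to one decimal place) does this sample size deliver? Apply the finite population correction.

1.5

Finite-population factor: (N−n)/(N−1) = (5397−1924)/(5397−1) = 0.6436.
SE(p̂) = √[p(1−p)/n · (N−n)/(N−1)] = √[0.2500/1924 × 0.6436] = 0.00915.
E = z × SE = 1.645 × 0.00915 = 0.01504 ≈ 1.5 percentage points.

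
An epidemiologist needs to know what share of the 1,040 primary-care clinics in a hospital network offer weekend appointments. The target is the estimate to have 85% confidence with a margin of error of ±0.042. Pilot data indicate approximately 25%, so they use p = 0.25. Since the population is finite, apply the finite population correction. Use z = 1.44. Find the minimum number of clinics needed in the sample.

Unadjusted: n₀ = 1.44² × 0.25 × 0.75 / 0.042² ≈ 220.41, so n₀ = 221.
Finite population correction with N = 1,040: n = n₀ / (1 + (n₀−1)/N) = 221 / (1 + 220/1040) = 221 / 1.2115 ≈ 182.41.
Rounding up, n = 183.

183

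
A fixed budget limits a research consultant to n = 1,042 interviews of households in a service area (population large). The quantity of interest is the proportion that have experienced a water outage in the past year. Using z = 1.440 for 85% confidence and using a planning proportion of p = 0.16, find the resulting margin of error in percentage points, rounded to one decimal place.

1.6

SE(p̂) = √[p(1−p)/n] = √[0.1344/1042] = 0.01136.
E = z × SE = 1.440 × 0.01136 = 0.01635, or 1.6 percentage points.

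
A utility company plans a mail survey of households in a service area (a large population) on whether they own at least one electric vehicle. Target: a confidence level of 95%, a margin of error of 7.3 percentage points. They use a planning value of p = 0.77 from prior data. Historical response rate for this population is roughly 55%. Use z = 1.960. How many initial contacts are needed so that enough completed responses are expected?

Completed interviews needed: n₀ = 1.960² × 0.1771 / 0.073² ≈ 127.67 → 128.
At a 55% response rate, contacts needed = 128 / 0.55 ≈ 232.73 → 233.

233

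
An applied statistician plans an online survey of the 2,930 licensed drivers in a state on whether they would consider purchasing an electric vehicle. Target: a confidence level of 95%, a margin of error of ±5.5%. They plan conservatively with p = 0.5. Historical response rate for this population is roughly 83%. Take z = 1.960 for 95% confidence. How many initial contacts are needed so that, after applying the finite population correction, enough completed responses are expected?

Completed interviews needed (unadjusted): n₀ = 1.960² × 0.2500 / 0.055² ≈ 317.49 → 318.
FPC for N = 2,930: n = 318 / (1 + 317/2930) = 318 / 1.1082 ≈ 286.95 → 287.
At an 83% response rate, contacts needed = 287 / 0.83 ≈ 345.78 → 346.

346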